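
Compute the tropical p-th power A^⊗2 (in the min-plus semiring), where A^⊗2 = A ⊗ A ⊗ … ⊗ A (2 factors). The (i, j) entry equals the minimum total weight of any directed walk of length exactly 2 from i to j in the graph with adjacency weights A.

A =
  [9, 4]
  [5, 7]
A^⊗2 =
  [9, 11]
  [12, 9]

Each entry (A^⊗2)_ij equals the minimum over all length-2 walks i = v_0 → v_1 → … → v_2 = j of Σ_t A[v_t][v_{t+1}]. For example, for (i, j) = (0, 1) we minimise over 2 possible intermediate vertex sequences; the minimum is 11, attained along the walk 0 → 1 → 1.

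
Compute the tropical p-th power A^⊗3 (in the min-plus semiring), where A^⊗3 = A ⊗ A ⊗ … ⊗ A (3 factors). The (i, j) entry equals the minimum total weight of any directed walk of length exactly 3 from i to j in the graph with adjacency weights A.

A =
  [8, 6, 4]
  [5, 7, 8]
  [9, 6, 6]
A^⊗3 =
  [15, 16, 15]
  [16, 15, 15]
  [17, 17, 15]

Each entry (A^⊗3)_ij equals the minimum over all length-3 walks i = v_0 → v_1 → … → v_3 = j of Σ_t A[v_t][v_{t+1}]. For example, for (i, j) = (0, 2) we minimise over 9 possible intermediate vertex sequences; the minimum is 15, attained along the walk 0 → 1 → 0 → 2.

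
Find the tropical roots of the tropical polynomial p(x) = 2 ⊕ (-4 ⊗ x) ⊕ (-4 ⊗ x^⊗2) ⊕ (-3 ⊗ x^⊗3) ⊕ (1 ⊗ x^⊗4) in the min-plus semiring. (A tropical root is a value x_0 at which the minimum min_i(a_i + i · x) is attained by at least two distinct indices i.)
Roots: {-4, -1, 0, 6}

Each tropical root is a break point of the lower envelope of the lines y = a_i + i · x (there are 5 lines, with slopes 0, 1, ..., 4). Only the lines that attain the minimum somewhere contribute to roots; other lines are dominated. Here the surviving (envelope) indices are i = 4, i = 3, i = 2, i = 1, i = 0.
Intersections between consecutive envelope lines give the roots: for adjacent envelope indices i < j the intersection is x = (a_i − a_j) / (j − i). Reading off the sorted break points: {-4, -1, 0, 6}.
Verification: at each break x_0, at least two indices attain the minimum of min_i(a_i + i · x_0).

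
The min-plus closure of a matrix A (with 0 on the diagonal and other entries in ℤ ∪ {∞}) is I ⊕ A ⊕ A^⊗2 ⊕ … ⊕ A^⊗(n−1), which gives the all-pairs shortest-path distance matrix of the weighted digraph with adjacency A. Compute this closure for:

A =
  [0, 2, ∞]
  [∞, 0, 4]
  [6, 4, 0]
Closure =
  [0, 2, 6]
  [10, 0, 4]
  [6, 4, 0]

This is the Floyd-Warshall all-pairs shortest-path computation. For each intermediate vertex k = 0, 1, …, 2, update dist[i][j] ← min(dist[i][j], dist[i][k] + dist[k][j]). The final matrix gives, for each (i, j), the minimum total weight of any directed path from i to j (possibly empty when i = j).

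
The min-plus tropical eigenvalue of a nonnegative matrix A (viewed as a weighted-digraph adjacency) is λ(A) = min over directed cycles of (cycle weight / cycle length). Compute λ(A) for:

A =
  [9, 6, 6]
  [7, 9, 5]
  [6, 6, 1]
λ(A) = 1

Enumerate directed cycles and compute their means (weight / length). Sample:
  cycle 0 → 0: weight = 9, length = 1, mean = 9/1 ≈ 9.000
  cycle 1 → 1: weight = 9, length = 1, mean = 9/1 ≈ 9.000
  cycle 2 → 2: weight = 1, length = 1, mean = 1/1 ≈ 1.000
  cycle 0 → 1 → 0: weight = 13, length = 2, mean = 13/2 ≈ 6.500
  cycle 0 → 2 → 0: weight = 12, length = 2, mean = 12/2 ≈ 6.000
  cycle 1 → 0 → 1: weight = 13, length = 2, mean = 13/2 ≈ 6.500
Minimum mean = 1.000, attained e.g. along the cycle 2 → 2 with weight 1 and length 1. So λ(A) = 1/1 = 1.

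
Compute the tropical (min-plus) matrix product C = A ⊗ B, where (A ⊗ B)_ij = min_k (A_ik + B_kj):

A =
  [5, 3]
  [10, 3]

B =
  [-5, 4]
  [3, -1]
A ⊗ B =
  [0, 2]
  [5, 2]

Apply the min-plus product entry-by-entry:
  C[0][0] = min over k of (A[0][0] + B[0][0] = 5 + -5 = 0, A[0][1] + B[1][0] = 3 + 3 = 6) = 0 (attained at k = 0)
  C[0][1] = min over k of (A[0][0] + B[0][1] = 5 + 4 = 9, A[0][1] + B[1][1] = 3 + -1 = 2) = 2 (attained at k = 1)
  C[1][0] = min over k of (A[1][0] + B[0][0] = 10 + -5 = 5, A[1][1] + B[1][0] = 3 + 3 = 6) = 5 (attained at k = 0)
  C[1][1] = min over k of (A[1][0] + B[0][1] = 10 + 4 = 14, A[1][1] + B[1][1] = 3 + -1 = 2) = 2 (attained at k = 1)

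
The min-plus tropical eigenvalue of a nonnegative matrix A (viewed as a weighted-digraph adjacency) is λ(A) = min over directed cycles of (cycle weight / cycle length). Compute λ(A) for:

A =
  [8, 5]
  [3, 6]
λ(A) = 4

Enumerate directed cycles and compute their means (weight / length). Sample:
  cycle 0 → 0: weight = 8, length = 1, mean = 8/1 ≈ 8.000
  cycle 1 → 1: weight = 6, length = 1, mean = 6/1 ≈ 6.000
  cycle 0 → 1 → 0: weight = 8, length = 2, mean = 8/2 ≈ 4.000
  cycle 1 → 0 → 1: weight = 8, length = 2, mean = 8/2 ≈ 4.000
Minimum mean = 4.000, attained e.g. along the cycle 0 → 1 → 0 with weight 8 and length 2. So λ(A) = 8/2 = 4.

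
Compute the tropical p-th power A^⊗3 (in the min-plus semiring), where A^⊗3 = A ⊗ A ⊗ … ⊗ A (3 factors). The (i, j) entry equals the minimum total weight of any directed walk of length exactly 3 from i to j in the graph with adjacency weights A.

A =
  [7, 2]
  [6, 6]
A^⊗3 =
  [14, 10]
  [14, 14]

Each entry (A^⊗3)_ij equals the minimum over all length-3 walks i = v_0 → v_1 → … → v_3 = j of Σ_t A[v_t][v_{t+1}]. For example, for (i, j) = (0, 1) we minimise over 4 possible intermediate vertex sequences; the minimum is 10, attained along the walk 0 → 1 → 0 → 1.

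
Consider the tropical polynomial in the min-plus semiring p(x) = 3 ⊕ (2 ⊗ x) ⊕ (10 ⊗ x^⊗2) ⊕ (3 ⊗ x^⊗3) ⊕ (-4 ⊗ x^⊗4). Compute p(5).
p(5) = 3

A tropical monomial a ⊗ x^⊗i evaluates to a + i · x. Evaluating each term at x = 5:
  Term 0 contributes 3 + 0 · 5 = 3
  Term 1 contributes 2 + 1 · 5 = 7
  Term 2 contributes 10 + 2 · 5 = 20
  Term 3 contributes 3 + 3 · 5 = 18
  Term 4 contributes -4 + 4 · 5 = 16
p(5) = ⊕ of these = min[3, 7, 20, 18, 16] = 3.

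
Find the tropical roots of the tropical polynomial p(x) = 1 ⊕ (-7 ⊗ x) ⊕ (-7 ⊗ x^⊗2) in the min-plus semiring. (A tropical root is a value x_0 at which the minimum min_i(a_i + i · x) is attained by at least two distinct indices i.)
Roots: {0, 8}

Each tropical root is a break point of the lower envelope of the lines y = a_i + i · x (there are 3 lines, with slopes 0, 1, ..., 2). Only the lines that attain the minimum somewhere contribute to roots; other lines are dominated. Here the surviving (envelope) indices are i = 2, i = 1, i = 0.
Intersections between consecutive envelope lines give the roots: for adjacent envelope indices i < j the intersection is x = (a_i − a_j) / (j − i). Reading off the sorted break points: {0, 8}.
Verification: at each break x_0, at least two indices attain the minimum of min_i(a_i + i · x_0).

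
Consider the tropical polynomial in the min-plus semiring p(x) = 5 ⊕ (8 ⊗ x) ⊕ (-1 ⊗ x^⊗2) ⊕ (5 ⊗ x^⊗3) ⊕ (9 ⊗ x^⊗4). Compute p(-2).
p(-2) = -5

A tropical monomial a ⊗ x^⊗i evaluates to a + i · x. Evaluating each term at x = -2:
  Term 0 contributes 5 + 0 · -2 = 5
  Term 1 contributes 8 + 1 · -2 = 6
  Term 2 contributes -1 + 2 · -2 = -5
  Term 3 contributes 5 + 3 · -2 = -1
  Term 4 contributes 9 + 4 · -2 = 1
p(-2) = ⊕ of these = min[5, 6, -5, -1, 1] = -5.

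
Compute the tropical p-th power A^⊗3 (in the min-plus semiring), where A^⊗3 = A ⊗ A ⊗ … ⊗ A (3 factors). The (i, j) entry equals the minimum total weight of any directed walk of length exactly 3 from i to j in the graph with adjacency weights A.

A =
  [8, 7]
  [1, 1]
A^⊗3 =
  [9, 9]
  [3, 3]

Each entry (A^⊗3)_ij equals the minimum over all length-3 walks i = v_0 → v_1 → … → v_3 = j of Σ_t A[v_t][v_{t+1}]. For example, for (i, j) = (0, 1) we minimise over 4 possible intermediate vertex sequences; the minimum is 9, attained along the walk 0 → 1 → 1 → 1.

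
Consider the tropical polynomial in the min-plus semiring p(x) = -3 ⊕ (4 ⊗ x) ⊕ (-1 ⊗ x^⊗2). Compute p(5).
p(5) = -3

A tropical monomial a ⊗ x^⊗i evaluates to a + i · x. Evaluating each term at x = 5:
  Term 0 contributes -3 + 0 · 5 = -3
  Term 1 contributes 4 + 1 · 5 = 9
  Term 2 contributes -1 + 2 · 5 = 9
p(5) = ⊕ of these = min[-3, 9, 9] = -3.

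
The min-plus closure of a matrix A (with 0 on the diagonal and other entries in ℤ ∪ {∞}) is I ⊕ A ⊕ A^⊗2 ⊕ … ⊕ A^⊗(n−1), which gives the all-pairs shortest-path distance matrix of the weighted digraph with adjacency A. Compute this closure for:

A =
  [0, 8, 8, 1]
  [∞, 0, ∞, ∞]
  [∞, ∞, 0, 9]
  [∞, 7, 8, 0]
Closure =
  [0, 8, 8, 1]
  [∞, 0, ∞, ∞]
  [∞, 16, 0, 9]
  [∞, 7, 8, 0]

This is the Floyd-Warshall all-pairs shortest-path computation. For each intermediate vertex k = 0, 1, …, 3, update dist[i][j] ← min(dist[i][j], dist[i][k] + dist[k][j]). The final matrix gives, for each (i, j), the minimum total weight of any directed path from i to j (possibly empty when i = j).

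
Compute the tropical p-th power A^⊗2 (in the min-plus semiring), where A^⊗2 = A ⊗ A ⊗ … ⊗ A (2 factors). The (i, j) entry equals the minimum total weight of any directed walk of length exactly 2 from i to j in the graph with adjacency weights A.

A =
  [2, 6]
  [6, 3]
A^⊗2 =
  [4, 8]
  [8, 6]

Each entry (A^⊗2)_ij equals the minimum over all length-2 walks i = v_0 → v_1 → … → v_2 = j of Σ_t A[v_t][v_{t+1}]. For example, for (i, j) = (0, 1) we minimise over 2 possible intermediate vertex sequences; the minimum is 8, attained along the walk 0 → 0 → 1.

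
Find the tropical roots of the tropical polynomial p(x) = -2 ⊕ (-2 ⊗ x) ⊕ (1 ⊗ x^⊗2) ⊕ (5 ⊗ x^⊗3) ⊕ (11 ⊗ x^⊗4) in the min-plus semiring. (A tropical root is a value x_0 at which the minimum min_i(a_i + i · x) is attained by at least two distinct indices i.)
Roots: {-6, -4, -3, 0}

Each tropical root is a break point of the lower envelope of the lines y = a_i + i · x (there are 5 lines, with slopes 0, 1, ..., 4). Only the lines that attain the minimum somewhere contribute to roots; other lines are dominated. Here the surviving (envelope) indices are i = 4, i = 3, i = 2, i = 1, i = 0.
Intersections between consecutive envelope lines give the roots: for adjacent envelope indices i < j the intersection is x = (a_i − a_j) / (j − i). Reading off the sorted break points: {-6, -4, -3, 0}.
Verification: at each break x_0, at least two indices attain the minimum of min_i(a_i + i · x_0).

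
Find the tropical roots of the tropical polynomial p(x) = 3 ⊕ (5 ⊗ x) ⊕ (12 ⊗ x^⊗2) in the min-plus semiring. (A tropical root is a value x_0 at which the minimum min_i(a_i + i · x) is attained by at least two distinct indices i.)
Roots: {-7, -2}

Each tropical root is a break point of the lower envelope of the lines y = a_i + i · x (there are 3 lines, with slopes 0, 1, ..., 2). Only the lines that attain the minimum somewhere contribute to roots; other lines are dominated. Here the surviving (envelope) indices are i = 2, i = 1, i = 0.
Intersections between consecutive envelope lines give the roots: for adjacent envelope indices i < j the intersection is x = (a_i − a_j) / (j − i). Reading off the sorted break points: {-7, -2}.
Verification: at each break x_0, at least two indices attain the minimum of min_i(a_i + i · x_0).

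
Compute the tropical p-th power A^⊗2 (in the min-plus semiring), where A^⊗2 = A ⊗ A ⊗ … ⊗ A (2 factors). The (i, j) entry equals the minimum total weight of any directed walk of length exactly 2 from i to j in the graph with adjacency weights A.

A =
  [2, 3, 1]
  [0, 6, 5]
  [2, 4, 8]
A^⊗2 =
  [3, 5, 3]
  [2, 3, 1]
  [4, 5, 3]

Each entry (A^⊗2)_ij equals the minimum over all length-2 walks i = v_0 → v_1 → … → v_2 = j of Σ_t A[v_t][v_{t+1}]. For example, for (i, j) = (0, 2) we minimise over 3 possible intermediate vertex sequences; the minimum is 3, attained along the walk 0 → 0 → 2.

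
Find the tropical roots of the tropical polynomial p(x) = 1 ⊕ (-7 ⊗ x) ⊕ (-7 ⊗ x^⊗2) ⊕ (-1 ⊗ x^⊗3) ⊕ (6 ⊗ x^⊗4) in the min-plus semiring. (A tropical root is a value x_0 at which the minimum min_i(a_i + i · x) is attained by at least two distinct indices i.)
Roots: {-7, -6, 0, 8}

Each tropical root is a break point of the lower envelope of the lines y = a_i + i · x (there are 5 lines, with slopes 0, 1, ..., 4). Only the lines that attain the minimum somewhere contribute to roots; other lines are dominated. Here the surviving (envelope) indices are i = 4, i = 3, i = 2, i = 1, i = 0.
Intersections between consecutive envelope lines give the roots: for adjacent envelope indices i < j the intersection is x = (a_i − a_j) / (j − i). Reading off the sorted break points: {-7, -6, 0, 8}.
Verification: at each break x_0, at least two indices attain the minimum of min_i(a_i + i · x_0).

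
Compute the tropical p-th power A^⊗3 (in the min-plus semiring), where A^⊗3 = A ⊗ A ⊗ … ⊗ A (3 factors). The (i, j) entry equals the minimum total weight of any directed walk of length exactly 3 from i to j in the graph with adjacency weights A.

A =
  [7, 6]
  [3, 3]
A^⊗3 =
  [12, 12]
  [9, 9]

Each entry (A^⊗3)_ij equals the minimum over all length-3 walks i = v_0 → v_1 → … → v_3 = j of Σ_t A[v_t][v_{t+1}]. For example, for (i, j) = (0, 1) we minimise over 4 possible intermediate vertex sequences; the minimum is 12, attained along the walk 0 → 1 → 1 → 1.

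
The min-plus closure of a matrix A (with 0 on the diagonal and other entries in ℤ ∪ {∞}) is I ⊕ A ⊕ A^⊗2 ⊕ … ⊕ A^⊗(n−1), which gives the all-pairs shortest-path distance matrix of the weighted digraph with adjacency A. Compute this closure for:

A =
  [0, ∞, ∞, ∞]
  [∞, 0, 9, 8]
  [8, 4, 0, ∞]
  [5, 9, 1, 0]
Closure =
  [0, ∞, ∞, ∞]
  [13, 0, 9, 8]
  [8, 4, 0, 12]
  [5, 5, 1, 0]

This is the Floyd-Warshall all-pairs shortest-path computation. For each intermediate vertex k = 0, 1, …, 3, update dist[i][j] ← min(dist[i][j], dist[i][k] + dist[k][j]). The final matrix gives, for each (i, j), the minimum total weight of any directed path from i to j (possibly empty when i = j).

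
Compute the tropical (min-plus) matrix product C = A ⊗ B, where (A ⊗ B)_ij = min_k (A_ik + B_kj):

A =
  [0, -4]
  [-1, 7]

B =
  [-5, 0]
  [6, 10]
A ⊗ B =
  [-5, 0]
  [-6, -1]

Apply the min-plus product entry-by-entry:
  C[0][0] = min over k of (A[0][0] + B[0][0] = 0 + -5 = -5, A[0][1] + B[1][0] = -4 + 6 = 2) = -5 (attained at k = 0)
  C[0][1] = min over k of (A[0][0] + B[0][1] = 0 + 0 = 0, A[0][1] + B[1][1] = -4 + 10 = 6) = 0 (attained at k = 0)
  C[1][0] = min over k of (A[1][0] + B[0][0] = -1 + -5 = -6, A[1][1] + B[1][0] = 7 + 6 = 13) = -6 (attained at k = 0)
  C[1][1] = min over k of (A[1][0] + B[0][1] = -1 + 0 = -1, A[1][1] + B[1][1] = 7 + 10 = 17) = -1 (attained at k = 0)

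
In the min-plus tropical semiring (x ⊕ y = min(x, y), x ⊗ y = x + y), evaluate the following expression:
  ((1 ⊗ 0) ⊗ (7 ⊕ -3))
((1 ⊗ 0) ⊗ (7 ⊕ -3)) = -2

Expand innermost to outermost. Recall ⊕ takes the minimum of its arguments and ⊗ takes their sum. Working out the expression ((1 ⊗ 0) ⊗ (7 ⊕ -3)) gives -2.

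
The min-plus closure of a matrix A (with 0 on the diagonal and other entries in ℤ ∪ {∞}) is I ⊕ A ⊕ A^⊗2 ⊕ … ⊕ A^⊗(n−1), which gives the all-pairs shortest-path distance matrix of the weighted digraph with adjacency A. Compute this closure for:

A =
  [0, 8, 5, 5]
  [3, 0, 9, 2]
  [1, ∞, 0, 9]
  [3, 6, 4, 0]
Closure =
  [0, 8, 5, 5]
  [3, 0, 6, 2]
  [1, 9, 0, 6]
  [3, 6, 4, 0]

This is the Floyd-Warshall all-pairs shortest-path computation. For each intermediate vertex k = 0, 1, …, 3, update dist[i][j] ← min(dist[i][j], dist[i][k] + dist[k][j]). The final matrix gives, for each (i, j), the minimum total weight of any directed path from i to j (possibly empty when i = j).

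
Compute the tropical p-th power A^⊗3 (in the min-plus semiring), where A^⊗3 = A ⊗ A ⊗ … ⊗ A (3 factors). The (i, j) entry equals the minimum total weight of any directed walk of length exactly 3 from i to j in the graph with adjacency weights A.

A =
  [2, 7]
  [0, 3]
A^⊗3 =
  [6, 11]
  [4, 9]

Each entry (A^⊗3)_ij equals the minimum over all length-3 walks i = v_0 → v_1 → … → v_3 = j of Σ_t A[v_t][v_{t+1}]. For example, for (i, j) = (0, 1) we minimise over 4 possible intermediate vertex sequences; the minimum is 11, attained along the walk 0 → 0 → 0 → 1.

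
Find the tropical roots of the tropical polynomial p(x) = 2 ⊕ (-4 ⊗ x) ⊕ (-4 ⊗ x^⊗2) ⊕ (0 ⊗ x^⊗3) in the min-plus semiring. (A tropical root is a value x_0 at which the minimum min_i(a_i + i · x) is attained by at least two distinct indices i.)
Roots: {-4, 0, 6}

Each tropical root is a break point of the lower envelope of the lines y = a_i + i · x (there are 4 lines, with slopes 0, 1, ..., 3). Only the lines that attain the minimum somewhere contribute to roots; other lines are dominated. Here the surviving (envelope) indices are i = 3, i = 2, i = 1, i = 0.
Intersections between consecutive envelope lines give the roots: for adjacent envelope indices i < j the intersection is x = (a_i − a_j) / (j − i). Reading off the sorted break points: {-4, 0, 6}.
Verification: at each break x_0, at least two indices attain the minimum of min_i(a_i + i · x_0).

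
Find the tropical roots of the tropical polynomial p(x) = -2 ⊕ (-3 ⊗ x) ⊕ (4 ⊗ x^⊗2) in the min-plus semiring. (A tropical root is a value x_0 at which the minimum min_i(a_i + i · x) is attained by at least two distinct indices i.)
Roots: {-7, 1}

Each tropical root is a break point of the lower envelope of the lines y = a_i + i · x (there are 3 lines, with slopes 0, 1, ..., 2). Only the lines that attain the minimum somewhere contribute to roots; other lines are dominated. Here the surviving (envelope) indices are i = 2, i = 1, i = 0.
Intersections between consecutive envelope lines give the roots: for adjacent envelope indices i < j the intersection is x = (a_i − a_j) / (j − i). Reading off the sorted break points: {-7, 1}.
Verification: at each break x_0, at least two indices attain the minimum of min_i(a_i + i · x_0).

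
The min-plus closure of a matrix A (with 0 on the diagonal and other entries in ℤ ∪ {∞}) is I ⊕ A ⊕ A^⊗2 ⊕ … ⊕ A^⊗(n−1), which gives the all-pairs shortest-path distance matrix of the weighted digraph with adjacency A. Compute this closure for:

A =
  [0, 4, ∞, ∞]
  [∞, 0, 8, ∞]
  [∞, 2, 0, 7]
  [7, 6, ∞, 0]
Closure =
  [0, 4, 12, 19]
  [22, 0, 8, 15]
  [14, 2, 0, 7]
  [7, 6, 14, 0]

This is the Floyd-Warshall all-pairs shortest-path computation. For each intermediate vertex k = 0, 1, …, 3, update dist[i][j] ← min(dist[i][j], dist[i][k] + dist[k][j]). The final matrix gives, for each (i, j), the minimum total weight of any directed path from i to j (possibly empty when i = j).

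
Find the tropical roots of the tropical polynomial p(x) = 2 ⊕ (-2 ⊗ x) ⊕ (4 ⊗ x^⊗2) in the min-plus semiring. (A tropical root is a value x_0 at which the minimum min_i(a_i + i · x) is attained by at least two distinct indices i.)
Roots: {-6, 4}

Each tropical root is a break point of the lower envelope of the lines y = a_i + i · x (there are 3 lines, with slopes 0, 1, ..., 2). Only the lines that attain the minimum somewhere contribute to roots; other lines are dominated. Here the surviving (envelope) indices are i = 2, i = 1, i = 0.
Intersections between consecutive envelope lines give the roots: for adjacent envelope indices i < j the intersection is x = (a_i − a_j) / (j − i). Reading off the sorted break points: {-6, 4}.
Verification: at each break x_0, at least two indices attain the minimum of min_i(a_i + i · x_0).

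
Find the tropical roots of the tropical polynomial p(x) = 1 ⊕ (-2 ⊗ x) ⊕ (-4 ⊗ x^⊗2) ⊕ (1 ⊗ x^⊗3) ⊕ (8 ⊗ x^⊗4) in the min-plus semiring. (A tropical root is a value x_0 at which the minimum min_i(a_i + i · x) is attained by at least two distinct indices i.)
Roots: {-7, -5, 2, 3}

Each tropical root is a break point of the lower envelope of the lines y = a_i + i · x (there are 5 lines, with slopes 0, 1, ..., 4). Only the lines that attain the minimum somewhere contribute to roots; other lines are dominated. Here the surviving (envelope) indices are i = 4, i = 3, i = 2, i = 1, i = 0.
Intersections between consecutive envelope lines give the roots: for adjacent envelope indices i < j the intersection is x = (a_i − a_j) / (j − i). Reading off the sorted break points: {-7, -5, 2, 3}.
Verification: at each break x_0, at least two indices attain the minimum of min_i(a_i + i · x_0).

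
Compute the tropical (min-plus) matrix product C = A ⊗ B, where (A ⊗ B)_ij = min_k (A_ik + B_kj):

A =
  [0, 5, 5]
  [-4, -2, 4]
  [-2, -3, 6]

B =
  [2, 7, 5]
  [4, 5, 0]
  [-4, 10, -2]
A ⊗ B =
  [1, 7, 3]
  [-2, 3, -2]
  [0, 2, -3]

Apply the min-plus product entry-by-entry:
  C[0][0] = min over k of (A[0][0] + B[0][0] = 0 + 2 = 2, A[0][1] + B[1][0] = 5 + 4 = 9, A[0][2] + B[2][0] = 5 + -4 = 1) = 1 (attained at k = 2)
  C[0][1] = min over k of (A[0][0] + B[0][1] = 0 + 7 = 7, A[0][1] + B[1][1] = 5 + 5 = 10, A[0][2] + B[2][1] = 5 + 10 = 15) = 7 (attained at k = 0)
  C[0][2] = min over k of (A[0][0] + B[0][2] = 0 + 5 = 5, A[0][1] + B[1][2] = 5 + 0 = 5, A[0][2] + B[2][2] = 5 + -2 = 3) = 3 (attained at k = 2)
  C[1][0] = min over k of (A[1][0] + B[0][0] = -4 + 2 = -2, A[1][1] + B[1][0] = -2 + 4 = 2, A[1][2] + B[2][0] = 4 + -4 = 0) = -2 (attained at k = 0)
  C[1][1] = min over k of (A[1][0] + B[0][1] = -4 + 7 = 3, A[1][1] + B[1][1] = -2 + 5 = 3, A[1][2] + B[2][1] = 4 + 10 = 14) = 3 (attained at k = 0)
  C[1][2] = min over k of (A[1][0] + B[0][2] = -4 + 5 = 1, A[1][1] + B[1][2] = -2 + 0 = -2, A[1][2] + B[2][2] = 4 + -2 = 2) = -2 (attained at k = 1)
  C[2][0] = min over k of (A[2][0] + B[0][0] = -2 + 2 = 0, A[2][1] + B[1][0] = -3 + 4 = 1, A[2][2] + B[2][0] = 6 + -4 = 2) = 0 (attained at k = 0)
  C[2][1] = min over k of (A[2][0] + B[0][1] = -2 + 7 = 5, A[2][1] + B[1][1] = -3 + 5 = 2, A[2][2] + B[2][1] = 6 + 10 = 16) = 2 (attained at k = 1)
  C[2][2] = min over k of (A[2][0] + B[0][2] = -2 + 5 = 3, A[2][1] + B[1][2] = -3 + 0 = -3, A[2][2] + B[2][2] = 6 + -2 = 4) = -3 (attained at k = 1)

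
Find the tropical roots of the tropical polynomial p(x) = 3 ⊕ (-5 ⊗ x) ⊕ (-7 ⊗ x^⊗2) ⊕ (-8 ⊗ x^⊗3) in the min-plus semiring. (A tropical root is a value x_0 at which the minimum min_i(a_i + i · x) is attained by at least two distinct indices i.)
Roots: {1, 2, 8}

Each tropical root is a break point of the lower envelope of the lines y = a_i + i · x (there are 4 lines, with slopes 0, 1, ..., 3). Only the lines that attain the minimum somewhere contribute to roots; other lines are dominated. Here the surviving (envelope) indices are i = 3, i = 2, i = 1, i = 0.
Intersections between consecutive envelope lines give the roots: for adjacent envelope indices i < j the intersection is x = (a_i − a_j) / (j − i). Reading off the sorted break points: {1, 2, 8}.
Verification: at each break x_0, at least two indices attain the minimum of min_i(a_i + i · x_0).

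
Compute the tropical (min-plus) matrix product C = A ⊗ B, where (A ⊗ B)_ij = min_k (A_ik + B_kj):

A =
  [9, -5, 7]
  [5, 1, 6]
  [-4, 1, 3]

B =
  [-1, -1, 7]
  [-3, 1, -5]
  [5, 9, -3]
A ⊗ B =
  [-8, -4, -10]
  [-2, 2, -4]
  [-5, -5, -4]

Apply the min-plus product entry-by-entry:
  C[0][0] = min over k of (A[0][0] + B[0][0] = 9 + -1 = 8, A[0][1] + B[1][0] = -5 + -3 = -8, A[0][2] + B[2][0] = 7 + 5 = 12) = -8 (attained at k = 1)
  C[0][1] = min over k of (A[0][0] + B[0][1] = 9 + -1 = 8, A[0][1] + B[1][1] = -5 + 1 = -4, A[0][2] + B[2][1] = 7 + 9 = 16) = -4 (attained at k = 1)
  C[0][2] = min over k of (A[0][0] + B[0][2] = 9 + 7 = 16, A[0][1] + B[1][2] = -5 + -5 = -10, A[0][2] + B[2][2] = 7 + -3 = 4) = -10 (attained at k = 1)
  C[1][0] = min over k of (A[1][0] + B[0][0] = 5 + -1 = 4, A[1][1] + B[1][0] = 1 + -3 = -2, A[1][2] + B[2][0] = 6 + 5 = 11) = -2 (attained at k = 1)
  C[1][1] = min over k of (A[1][0] + B[0][1] = 5 + -1 = 4, A[1][1] + B[1][1] = 1 + 1 = 2, A[1][2] + B[2][1] = 6 + 9 = 15) = 2 (attained at k = 1)
  C[1][2] = min over k of (A[1][0] + B[0][2] = 5 + 7 = 12, A[1][1] + B[1][2] = 1 + -5 = -4, A[1][2] + B[2][2] = 6 + -3 = 3) = -4 (attained at k = 1)
  C[2][0] = min over k of (A[2][0] + B[0][0] = -4 + -1 = -5, A[2][1] + B[1][0] = 1 + -3 = -2, A[2][2] + B[2][0] = 3 + 5 = 8) = -5 (attained at k = 0)
  C[2][1] = min over k of (A[2][0] + B[0][1] = -4 + -1 = -5, A[2][1] + B[1][1] = 1 + 1 = 2, A[2][2] + B[2][1] = 3 + 9 = 12) = -5 (attained at k = 0)
  C[2][2] = min over k of (A[2][0] + B[0][2] = -4 + 7 = 3, A[2][1] + B[1][2] = 1 + -5 = -4, A[2][2] + B[2][2] = 3 + -3 = 0) = -4 (attained at k = 1)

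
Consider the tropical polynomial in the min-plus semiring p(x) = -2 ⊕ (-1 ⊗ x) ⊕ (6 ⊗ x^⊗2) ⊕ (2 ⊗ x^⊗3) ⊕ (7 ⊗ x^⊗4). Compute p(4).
p(4) = -2

A tropical monomial a ⊗ x^⊗i evaluates to a + i · x. Evaluating each term at x = 4:
  Term 0 contributes -2 + 0 · 4 = -2
  Term 1 contributes -1 + 1 · 4 = 3
  Term 2 contributes 6 + 2 · 4 = 14
  Term 3 contributes 2 + 3 · 4 = 14
  Term 4 contributes 7 + 4 · 4 = 23
p(4) = ⊕ of these = min[-2, 3, 14, 14, 23] = -2.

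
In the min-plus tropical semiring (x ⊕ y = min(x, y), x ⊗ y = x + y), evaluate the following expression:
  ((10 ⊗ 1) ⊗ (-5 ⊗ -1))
((10 ⊗ 1) ⊗ (-5 ⊗ -1)) = 5

Expand innermost to outermost. Recall ⊕ takes the minimum of its arguments and ⊗ takes their sum. Working out the expression ((10 ⊗ 1) ⊗ (-5 ⊗ -1)) gives 5.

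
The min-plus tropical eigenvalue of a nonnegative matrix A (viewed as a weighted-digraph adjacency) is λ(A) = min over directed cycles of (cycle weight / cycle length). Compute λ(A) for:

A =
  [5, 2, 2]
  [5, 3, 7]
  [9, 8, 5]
λ(A) = 3

Enumerate directed cycles and compute their means (weight / length). Sample:
  cycle 0 → 0: weight = 5, length = 1, mean = 5/1 ≈ 5.000
  cycle 1 → 1: weight = 3, length = 1, mean = 3/1 ≈ 3.000
  cycle 2 → 2: weight = 5, length = 1, mean = 5/1 ≈ 5.000
  cycle 0 → 1 → 0: weight = 7, length = 2, mean = 7/2 ≈ 3.500
  cycle 0 → 2 → 0: weight = 11, length = 2, mean = 11/2 ≈ 5.500
  cycle 1 → 0 → 1: weight = 7, length = 2, mean = 7/2 ≈ 3.500
Minimum mean = 3.000, attained e.g. along the cycle 1 → 1 with weight 3 and length 1. So λ(A) = 3/1 = 3.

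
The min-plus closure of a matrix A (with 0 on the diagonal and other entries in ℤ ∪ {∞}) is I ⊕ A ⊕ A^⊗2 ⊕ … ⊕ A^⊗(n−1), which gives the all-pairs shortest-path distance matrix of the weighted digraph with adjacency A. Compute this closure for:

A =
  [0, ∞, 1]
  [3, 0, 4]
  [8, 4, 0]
Closure =
  [0, 5, 1]
  [3, 0, 4]
  [7, 4, 0]

This is the Floyd-Warshall all-pairs shortest-path computation. For each intermediate vertex k = 0, 1, …, 2, update dist[i][j] ← min(dist[i][j], dist[i][k] + dist[k][j]). The final matrix gives, for each (i, j), the minimum total weight of any directed path from i to j (possibly empty when i = j).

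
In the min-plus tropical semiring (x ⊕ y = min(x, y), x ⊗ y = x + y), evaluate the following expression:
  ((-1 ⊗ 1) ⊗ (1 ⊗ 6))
((-1 ⊗ 1) ⊗ (1 ⊗ 6)) = 7

Expand innermost to outermost. Recall ⊕ takes the minimum of its arguments and ⊗ takes their sum. Working out the expression ((-1 ⊗ 1) ⊗ (1 ⊗ 6)) gives 7.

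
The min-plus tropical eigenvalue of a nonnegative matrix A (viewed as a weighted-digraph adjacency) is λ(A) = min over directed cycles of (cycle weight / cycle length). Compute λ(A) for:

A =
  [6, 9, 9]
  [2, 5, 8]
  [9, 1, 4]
λ(A) = 4

Enumerate directed cycles and compute their means (weight / length). Sample:
  cycle 0 → 0: weight = 6, length = 1, mean = 6/1 ≈ 6.000
  cycle 1 → 1: weight = 5, length = 1, mean = 5/1 ≈ 5.000
  cycle 2 → 2: weight = 4, length = 1, mean = 4/1 ≈ 4.000
  cycle 0 → 1 → 0: weight = 11, length = 2, mean = 11/2 ≈ 5.500
  cycle 0 → 2 → 0: weight = 18, length = 2, mean = 18/2 ≈ 9.000
  cycle 1 → 0 → 1: weight = 11, length = 2, mean = 11/2 ≈ 5.500
Minimum mean = 4.000, attained e.g. along the cycle 2 → 2 with weight 4 and length 1. So λ(A) = 4/1 = 4.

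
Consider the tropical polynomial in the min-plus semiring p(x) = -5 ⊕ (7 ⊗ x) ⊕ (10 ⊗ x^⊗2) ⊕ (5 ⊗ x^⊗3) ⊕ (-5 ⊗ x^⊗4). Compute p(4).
p(4) = -5

A tropical monomial a ⊗ x^⊗i evaluates to a + i · x. Evaluating each term at x = 4:
  Term 0 contributes -5 + 0 · 4 = -5
  Term 1 contributes 7 + 1 · 4 = 11
  Term 2 contributes 10 + 2 · 4 = 18
  Term 3 contributes 5 + 3 · 4 = 17
  Term 4 contributes -5 + 4 · 4 = 11
p(4) = ⊕ of these = min[-5, 11, 18, 17, 11] = -5.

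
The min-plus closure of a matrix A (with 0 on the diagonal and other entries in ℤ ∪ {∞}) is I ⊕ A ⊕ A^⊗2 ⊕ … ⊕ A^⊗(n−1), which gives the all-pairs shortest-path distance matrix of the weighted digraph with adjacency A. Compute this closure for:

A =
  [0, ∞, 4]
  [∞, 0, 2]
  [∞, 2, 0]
Closure =
  [0, 6, 4]
  [∞, 0, 2]
  [∞, 2, 0]

This is the Floyd-Warshall all-pairs shortest-path computation. For each intermediate vertex k = 0, 1, …, 2, update dist[i][j] ← min(dist[i][j], dist[i][k] + dist[k][j]). The final matrix gives, for each (i, j), the minimum total weight of any directed path from i to j (possibly empty when i = j).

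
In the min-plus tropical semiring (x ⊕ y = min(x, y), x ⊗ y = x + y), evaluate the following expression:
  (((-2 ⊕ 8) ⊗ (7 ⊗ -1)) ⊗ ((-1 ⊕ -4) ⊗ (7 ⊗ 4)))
(((-2 ⊕ 8) ⊗ (7 ⊗ -1)) ⊗ ((-1 ⊕ -4) ⊗ (7 ⊗ 4))) = 11

Expand innermost to outermost. Recall ⊕ takes the minimum of its arguments and ⊗ takes their sum. Working out the expression (((-2 ⊕ 8) ⊗ (7 ⊗ -1)) ⊗ ((-1 ⊕ -4) ⊗ (7 ⊗ 4))) gives 11.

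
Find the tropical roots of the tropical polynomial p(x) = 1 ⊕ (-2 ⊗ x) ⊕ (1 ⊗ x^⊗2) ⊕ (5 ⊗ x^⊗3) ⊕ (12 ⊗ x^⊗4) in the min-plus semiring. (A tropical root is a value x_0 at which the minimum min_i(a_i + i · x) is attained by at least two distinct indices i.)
Roots: {-7, -4, -3, 3}

Each tropical root is a break point of the lower envelope of the lines y = a_i + i · x (there are 5 lines, with slopes 0, 1, ..., 4). Only the lines that attain the minimum somewhere contribute to roots; other lines are dominated. Here the surviving (envelope) indices are i = 4, i = 3, i = 2, i = 1, i = 0.
Intersections between consecutive envelope lines give the roots: for adjacent envelope indices i < j the intersection is x = (a_i − a_j) / (j − i). Reading off the sorted break points: {-7, -4, -3, 3}.
Verification: at each break x_0, at least two indices attain the minimum of min_i(a_i + i · x_0).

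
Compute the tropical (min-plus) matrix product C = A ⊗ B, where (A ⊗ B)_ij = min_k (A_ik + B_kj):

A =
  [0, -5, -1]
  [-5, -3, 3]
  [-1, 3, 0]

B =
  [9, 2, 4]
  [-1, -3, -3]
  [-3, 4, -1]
A ⊗ B =
  [-6, -8, -8]
  [-4, -6, -6]
  [-3, 0, -1]

Apply the min-plus product entry-by-entry:
  C[0][0] = min over k of (A[0][0] + B[0][0] = 0 + 9 = 9, A[0][1] + B[1][0] = -5 + -1 = -6, A[0][2] + B[2][0] = -1 + -3 = -4) = -6 (attained at k = 1)
  C[0][1] = min over k of (A[0][0] + B[0][1] = 0 + 2 = 2, A[0][1] + B[1][1] = -5 + -3 = -8, A[0][2] + B[2][1] = -1 + 4 = 3) = -8 (attained at k = 1)
  C[0][2] = min over k of (A[0][0] + B[0][2] = 0 + 4 = 4, A[0][1] + B[1][2] = -5 + -3 = -8, A[0][2] + B[2][2] = -1 + -1 = -2) = -8 (attained at k = 1)
  C[1][0] = min over k of (A[1][0] + B[0][0] = -5 + 9 = 4, A[1][1] + B[1][0] = -3 + -1 = -4, A[1][2] + B[2][0] = 3 + -3 = 0) = -4 (attained at k = 1)
  C[1][1] = min over k of (A[1][0] + B[0][1] = -5 + 2 = -3, A[1][1] + B[1][1] = -3 + -3 = -6, A[1][2] + B[2][1] = 3 + 4 = 7) = -6 (attained at k = 1)
  C[1][2] = min over k of (A[1][0] + B[0][2] = -5 + 4 = -1, A[1][1] + B[1][2] = -3 + -3 = -6, A[1][2] + B[2][2] = 3 + -1 = 2) = -6 (attained at k = 1)
  C[2][0] = min over k of (A[2][0] + B[0][0] = -1 + 9 = 8, A[2][1] + B[1][0] = 3 + -1 = 2, A[2][2] + B[2][0] = 0 + -3 = -3) = -3 (attained at k = 2)
  C[2][1] = min over k of (A[2][0] + B[0][1] = -1 + 2 = 1, A[2][1] + B[1][1] = 3 + -3 = 0, A[2][2] + B[2][1] = 0 + 4 = 4) = 0 (attained at k = 1)
  C[2][2] = min over k of (A[2][0] + B[0][2] = -1 + 4 = 3, A[2][1] + B[1][2] = 3 + -3 = 0, A[2][2] + B[2][2] = 0 + -1 = -1) = -1 (attained at k = 2)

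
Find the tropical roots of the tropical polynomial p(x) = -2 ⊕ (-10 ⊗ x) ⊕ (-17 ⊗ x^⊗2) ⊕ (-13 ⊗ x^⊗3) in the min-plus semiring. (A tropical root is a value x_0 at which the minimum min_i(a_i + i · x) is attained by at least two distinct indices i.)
Roots: {-4, 7, 8}

Each tropical root is a break point of the lower envelope of the lines y = a_i + i · x (there are 4 lines, with slopes 0, 1, ..., 3). Only the lines that attain the minimum somewhere contribute to roots; other lines are dominated. Here the surviving (envelope) indices are i = 3, i = 2, i = 1, i = 0.
Intersections between consecutive envelope lines give the roots: for adjacent envelope indices i < j the intersection is x = (a_i − a_j) / (j − i). Reading off the sorted break points: {-4, 7, 8}.
Verification: at each break x_0, at least two indices attain the minimum of min_i(a_i + i · x_0).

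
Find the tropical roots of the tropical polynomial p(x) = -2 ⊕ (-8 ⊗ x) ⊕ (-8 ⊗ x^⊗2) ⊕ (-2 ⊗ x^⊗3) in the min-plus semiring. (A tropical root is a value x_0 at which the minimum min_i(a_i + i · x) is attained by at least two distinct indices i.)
Roots: {-6, 0, 6}

Each tropical root is a break point of the lower envelope of the lines y = a_i + i · x (there are 4 lines, with slopes 0, 1, ..., 3). Only the lines that attain the minimum somewhere contribute to roots; other lines are dominated. Here the surviving (envelope) indices are i = 3, i = 2, i = 1, i = 0.
Intersections between consecutive envelope lines give the roots: for adjacent envelope indices i < j the intersection is x = (a_i − a_j) / (j − i). Reading off the sorted break points: {-6, 0, 6}.
Verification: at each break x_0, at least two indices attain the minimum of min_i(a_i + i · x_0).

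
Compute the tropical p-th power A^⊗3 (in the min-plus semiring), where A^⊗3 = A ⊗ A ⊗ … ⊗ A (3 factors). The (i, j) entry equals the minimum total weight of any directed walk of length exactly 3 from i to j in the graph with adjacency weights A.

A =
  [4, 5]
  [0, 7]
A^⊗3 =
  [9, 10]
  [5, 9]

Each entry (A^⊗3)_ij equals the minimum over all length-3 walks i = v_0 → v_1 → … → v_3 = j of Σ_t A[v_t][v_{t+1}]. For example, for (i, j) = (0, 1) we minimise over 4 possible intermediate vertex sequences; the minimum is 10, attained along the walk 0 → 1 → 0 → 1.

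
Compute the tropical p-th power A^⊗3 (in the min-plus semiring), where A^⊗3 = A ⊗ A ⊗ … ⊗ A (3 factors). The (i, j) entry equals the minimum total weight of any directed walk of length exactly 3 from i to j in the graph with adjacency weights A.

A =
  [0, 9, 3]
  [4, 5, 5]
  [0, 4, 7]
A^⊗3 =
  [0, 7, 3]
  [4, 11, 7]
  [0, 7, 3]

Each entry (A^⊗3)_ij equals the minimum over all length-3 walks i = v_0 → v_1 → … → v_3 = j of Σ_t A[v_t][v_{t+1}]. For example, for (i, j) = (0, 2) we minimise over 9 possible intermediate vertex sequences; the minimum is 3, attained along the walk 0 → 0 → 0 → 2.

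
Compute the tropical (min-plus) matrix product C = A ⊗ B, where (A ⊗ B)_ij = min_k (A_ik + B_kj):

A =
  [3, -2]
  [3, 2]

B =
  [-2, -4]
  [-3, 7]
A ⊗ B =
  [-5, -1]
  [-1, -1]

Apply the min-plus product entry-by-entry:
  C[0][0] = min over k of (A[0][0] + B[0][0] = 3 + -2 = 1, A[0][1] + B[1][0] = -2 + -3 = -5) = -5 (attained at k = 1)
  C[0][1] = min over k of (A[0][0] + B[0][1] = 3 + -4 = -1, A[0][1] + B[1][1] = -2 + 7 = 5) = -1 (attained at k = 0)
  C[1][0] = min over k of (A[1][0] + B[0][0] = 3 + -2 = 1, A[1][1] + B[1][0] = 2 + -3 = -1) = -1 (attained at k = 1)
  C[1][1] = min over k of (A[1][0] + B[0][1] = 3 + -4 = -1, A[1][1] + B[1][1] = 2 + 7 = 9) = -1 (attained at k = 0)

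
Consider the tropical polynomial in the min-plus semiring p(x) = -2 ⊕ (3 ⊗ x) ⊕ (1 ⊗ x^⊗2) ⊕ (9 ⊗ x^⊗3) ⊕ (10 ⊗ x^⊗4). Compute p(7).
p(7) = -2

A tropical monomial a ⊗ x^⊗i evaluates to a + i · x. Evaluating each term at x = 7:
  Term 0 contributes -2 + 0 · 7 = -2
  Term 1 contributes 3 + 1 · 7 = 10
  Term 2 contributes 1 + 2 · 7 = 15
  Term 3 contributes 9 + 3 · 7 = 30
  Term 4 contributes 10 + 4 · 7 = 38
p(7) = ⊕ of these = min[-2, 10, 15, 30, 38] = -2.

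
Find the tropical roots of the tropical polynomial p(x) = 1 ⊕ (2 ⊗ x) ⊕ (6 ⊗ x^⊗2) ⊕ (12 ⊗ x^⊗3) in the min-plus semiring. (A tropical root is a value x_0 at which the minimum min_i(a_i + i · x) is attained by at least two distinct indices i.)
Roots: {-6, -4, -1}

Each tropical root is a break point of the lower envelope of the lines y = a_i + i · x (there are 4 lines, with slopes 0, 1, ..., 3). Only the lines that attain the minimum somewhere contribute to roots; other lines are dominated. Here the surviving (envelope) indices are i = 3, i = 2, i = 1, i = 0.
Intersections between consecutive envelope lines give the roots: for adjacent envelope indices i < j the intersection is x = (a_i − a_j) / (j − i). Reading off the sorted break points: {-6, -4, -1}.
Verification: at each break x_0, at least two indices attain the minimum of min_i(a_i + i · x_0).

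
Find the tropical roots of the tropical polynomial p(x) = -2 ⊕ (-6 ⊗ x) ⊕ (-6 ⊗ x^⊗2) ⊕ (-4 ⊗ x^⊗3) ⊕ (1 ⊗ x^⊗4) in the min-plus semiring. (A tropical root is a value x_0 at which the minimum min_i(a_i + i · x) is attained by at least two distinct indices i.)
Roots: {-5, -2, 0, 4}

Each tropical root is a break point of the lower envelope of the lines y = a_i + i · x (there are 5 lines, with slopes 0, 1, ..., 4). Only the lines that attain the minimum somewhere contribute to roots; other lines are dominated. Here the surviving (envelope) indices are i = 4, i = 3, i = 2, i = 1, i = 0.
Intersections between consecutive envelope lines give the roots: for adjacent envelope indices i < j the intersection is x = (a_i − a_j) / (j − i). Reading off the sorted break points: {-5, -2, 0, 4}.
Verification: at each break x_0, at least two indices attain the minimum of min_i(a_i + i · x_0).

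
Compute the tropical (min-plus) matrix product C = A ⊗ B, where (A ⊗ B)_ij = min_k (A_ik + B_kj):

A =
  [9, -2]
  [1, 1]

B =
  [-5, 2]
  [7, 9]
A ⊗ B =
  [4, 7]
  [-4, 3]

Apply the min-plus product entry-by-entry:
  C[0][0] = min over k of (A[0][0] + B[0][0] = 9 + -5 = 4, A[0][1] + B[1][0] = -2 + 7 = 5) = 4 (attained at k = 0)
  C[0][1] = min over k of (A[0][0] + B[0][1] = 9 + 2 = 11, A[0][1] + B[1][1] = -2 + 9 = 7) = 7 (attained at k = 1)
  C[1][0] = min over k of (A[1][0] + B[0][0] = 1 + -5 = -4, A[1][1] + B[1][0] = 1 + 7 = 8) = -4 (attained at k = 0)
  C[1][1] = min over k of (A[1][0] + B[0][1] = 1 + 2 = 3, A[1][1] + B[1][1] = 1 + 9 = 10) = 3 (attained at k = 0)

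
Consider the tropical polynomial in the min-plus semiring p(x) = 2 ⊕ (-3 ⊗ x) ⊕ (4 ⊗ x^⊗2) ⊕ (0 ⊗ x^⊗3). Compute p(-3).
p(-3) = -9

A tropical monomial a ⊗ x^⊗i evaluates to a + i · x. Evaluating each term at x = -3:
  Term 0 contributes 2 + 0 · -3 = 2
  Term 1 contributes -3 + 1 · -3 = -6
  Term 2 contributes 4 + 2 · -3 = -2
  Term 3 contributes 0 + 3 · -3 = -9
p(-3) = ⊕ of these = min[2, -6, -2, -9] = -9.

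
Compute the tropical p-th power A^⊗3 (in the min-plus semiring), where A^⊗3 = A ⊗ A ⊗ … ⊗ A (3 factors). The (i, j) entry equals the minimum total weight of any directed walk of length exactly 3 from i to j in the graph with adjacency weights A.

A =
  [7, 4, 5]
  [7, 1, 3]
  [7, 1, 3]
A^⊗3 =
  [12, 6, 8]
  [9, 3, 5]
  [9, 3, 5]

Each entry (A^⊗3)_ij equals the minimum over all length-3 walks i = v_0 → v_1 → … → v_3 = j of Σ_t A[v_t][v_{t+1}]. For example, for (i, j) = (0, 2) we minimise over 9 possible intermediate vertex sequences; the minimum is 8, attained along the walk 0 → 1 → 1 → 2.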